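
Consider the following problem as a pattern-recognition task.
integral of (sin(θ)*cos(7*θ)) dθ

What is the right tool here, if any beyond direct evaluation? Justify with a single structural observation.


Diagnosis: a trigonometric identity — split sin(θ)*cos(7*θ) with the angle-addition identities: the resulting sum integrates term by term.


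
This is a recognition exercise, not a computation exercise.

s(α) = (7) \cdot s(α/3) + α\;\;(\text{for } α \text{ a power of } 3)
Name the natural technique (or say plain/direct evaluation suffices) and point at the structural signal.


Technique: the master substitution — the argument contracts 3-fold per step: reindex α exponentially and solve the linear recurrence in the new index.


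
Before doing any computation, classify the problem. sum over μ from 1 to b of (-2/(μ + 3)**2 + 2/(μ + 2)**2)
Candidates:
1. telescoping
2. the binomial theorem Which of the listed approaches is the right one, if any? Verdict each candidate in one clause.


Diagnosis: telescoping — a difference of consecutive values of one function (2/(μ + 2)**2 at one index and the next) — telescoping by construction.
- telescoping — applies; the problem has the shape this method handles.
- the binomial theorem — the terms do not reassemble into a binomial power.


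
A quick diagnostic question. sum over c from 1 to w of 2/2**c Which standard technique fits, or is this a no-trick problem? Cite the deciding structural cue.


Best approach: the geometric series formula — consecutive terms stand in a fixed index-free ratio — the geometric sum formula closes it.


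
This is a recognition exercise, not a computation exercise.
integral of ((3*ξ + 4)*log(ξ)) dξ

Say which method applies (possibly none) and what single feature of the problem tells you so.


Method: integration by parts — a polynomial next to log(ξ): integrate the polynomial, differentiate the log, and the integral simplifies in one pass.


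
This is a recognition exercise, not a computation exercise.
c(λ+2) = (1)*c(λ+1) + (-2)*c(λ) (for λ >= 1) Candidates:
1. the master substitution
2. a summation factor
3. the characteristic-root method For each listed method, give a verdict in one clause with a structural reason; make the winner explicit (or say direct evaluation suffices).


Verdict: the characteristic-root method — no index-dependence in the weights and nothing inhomogeneous: classic characteristic-equation setup.
- the master substitution: no fixed divisor shrinks the index between calls.
- a summation factor — a summation factor telescopes one-step recursions; this one carries higher-order memory.
- the characteristic-root method: yes — fits the structure here.


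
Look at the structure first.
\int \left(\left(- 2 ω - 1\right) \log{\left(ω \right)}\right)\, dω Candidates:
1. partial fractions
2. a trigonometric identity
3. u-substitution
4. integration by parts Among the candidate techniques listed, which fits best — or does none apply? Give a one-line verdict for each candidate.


Verdict: integration by parts — the logarithm \log{\left(ω \right)} wants to be differentiated, not integrated; parts makes that legal.
- partial fractions — there is no rational-function structure to decompose.
- a trigonometric identity: no sine or cosine appears, so there is nothing for a trigonometric identity to act on.
- u-substitution: no subexpression of the integrand serves as a whole-integral substitution inner — individual terms may offer their own, but none carries its derivative as a factor of the full integrand; a working change of variable would have to be constructed from outside the expression.
- integration by parts: applies; the problem has the shape this method handles.


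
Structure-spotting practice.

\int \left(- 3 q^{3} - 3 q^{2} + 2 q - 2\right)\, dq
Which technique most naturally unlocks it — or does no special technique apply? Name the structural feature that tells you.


Diagnosis: no special technique — a term-by-term power-rule job in q; no substitution or rearrangement earns its keep here.


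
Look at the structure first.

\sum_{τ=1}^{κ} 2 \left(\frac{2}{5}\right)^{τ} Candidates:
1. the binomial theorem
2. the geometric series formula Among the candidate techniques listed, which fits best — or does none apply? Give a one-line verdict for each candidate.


Diagnosis: the geometric series formula — each summand is the previous one scaled by \frac{2}{5}; that constant multiplier is itself the geometric structure.
- the binomial theorem: no binomial coefficients pair with matched powers.
- the geometric series formula: yes — fits the structure here.


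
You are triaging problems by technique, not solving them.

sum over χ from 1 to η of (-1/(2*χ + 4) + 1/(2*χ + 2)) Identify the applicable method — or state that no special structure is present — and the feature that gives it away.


Best approach: telescoping — a difference of consecutive values of one function (1/(2*χ + 2) at one index and the next) — telescoping by construction.


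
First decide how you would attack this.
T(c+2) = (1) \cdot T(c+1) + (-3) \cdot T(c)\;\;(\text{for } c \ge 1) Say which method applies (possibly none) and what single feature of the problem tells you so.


Verdict: the characteristic-root method — because shifting c leaves the equation's coefficients unchanged, exponential trials reduce it to algebra.


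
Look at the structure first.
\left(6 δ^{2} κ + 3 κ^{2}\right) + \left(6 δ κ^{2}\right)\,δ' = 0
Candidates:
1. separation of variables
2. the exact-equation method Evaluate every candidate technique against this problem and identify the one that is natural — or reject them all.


Best approach: the exact-equation method — the cross partial derivatives of 6 δ^{2} κ + 3 κ^{2} and 6 δ κ^{2} agree, so the left side is the total differential of one potential in κ and δ.
- separation of variables — the two dependences are entangled, not a clean product of one-variable pieces.
- the exact-equation method: applies; the problem has the shape this method handles.


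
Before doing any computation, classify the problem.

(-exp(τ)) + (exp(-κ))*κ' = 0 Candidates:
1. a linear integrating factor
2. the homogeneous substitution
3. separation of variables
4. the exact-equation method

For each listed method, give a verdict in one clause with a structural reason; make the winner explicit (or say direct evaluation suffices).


Method: separation of variables — separating collects all κ-dependence with the derivative and leaves all τ-dependence opposite: variables separate.
- a linear integrating factor: a nonlinear term in the unknown puts this outside the integrating-factor template.
- the homogeneous substitution — the slope does not depend on the ratio of the variables alone.
- separation of variables — applicable, and directly so.
- the exact-equation method — the cross-partial test holds only vacuously — each coefficient lives in its own variable, so the exactness machinery reads no structure the split form does not already show.


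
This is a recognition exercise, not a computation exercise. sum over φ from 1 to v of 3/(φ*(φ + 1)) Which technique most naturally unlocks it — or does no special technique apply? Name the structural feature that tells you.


Diagnosis: telescoping — integer-spaced poles in 3/(φ*(φ + 1)) are the telescoping signature in disguise.


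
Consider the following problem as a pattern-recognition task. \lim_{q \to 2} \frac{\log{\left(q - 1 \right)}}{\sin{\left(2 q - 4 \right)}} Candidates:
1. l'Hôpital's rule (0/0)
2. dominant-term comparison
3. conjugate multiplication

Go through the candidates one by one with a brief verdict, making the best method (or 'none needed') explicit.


Method: l'Hôpital's rule (0/0) — the 0/0 form at 2 is the signature situation for l'Hôpital's rule. A first-order expansion at the point is an equally standard path; the rule packages it.
- l'Hôpital's rule (0/0) — a fit — the right tool for this form.
- dominant-term comparison — this limit is not decided by comparing leading-term growth at infinity.
- conjugate multiplication: no divergent radical difference is present for a conjugate pair to cancel.


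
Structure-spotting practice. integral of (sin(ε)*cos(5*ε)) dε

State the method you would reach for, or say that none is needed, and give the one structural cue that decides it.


Diagnosis: a trigonometric identity — distinct frequencies under one product (sin(ε)*cos(5*ε)): the product-to-sum identity is the systematic route to an integrable form.


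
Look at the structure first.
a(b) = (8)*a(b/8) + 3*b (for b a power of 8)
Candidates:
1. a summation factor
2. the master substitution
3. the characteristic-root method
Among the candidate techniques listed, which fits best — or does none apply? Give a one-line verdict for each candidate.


Technique: the master substitution — treat m = log base 8 of b as the new clock: one recursion step advances m by one while b scales by 8.
- a summation factor: a divided-index call is outside the fixed-shift first-order family a summation factor normalizes.
- the master substitution — applies; the problem has the shape this method handles.
- the characteristic-root method — the recursion divides its index rather than shifting it — outside the constant-shift family the root method covers.


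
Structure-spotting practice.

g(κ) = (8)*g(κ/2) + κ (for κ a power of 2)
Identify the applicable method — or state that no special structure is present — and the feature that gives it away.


Diagnosis: the master substitution — a divide-and-conquer shape: argument κ/2, so change variables with κ = 2^m and solve the linear version.


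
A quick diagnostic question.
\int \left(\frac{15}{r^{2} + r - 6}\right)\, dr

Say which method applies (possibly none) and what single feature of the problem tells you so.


Diagnosis: partial fractions — the denominator r^{2} + r - 6 factors, so the quotient decomposes into elementary partial fractions term by term.


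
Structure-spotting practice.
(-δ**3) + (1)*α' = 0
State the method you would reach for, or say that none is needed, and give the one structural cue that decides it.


Technique: no special technique — the slope is a pure function of δ; integrate both sides and be done.


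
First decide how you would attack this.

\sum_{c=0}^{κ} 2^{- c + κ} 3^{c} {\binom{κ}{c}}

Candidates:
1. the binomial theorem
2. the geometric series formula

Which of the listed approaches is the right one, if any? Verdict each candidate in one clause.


Method: the binomial theorem — the summand is term c of a binomial expansion in 3 and 2; the whole sum is a single power.
- the binomial theorem: yes, a natural case for it.
- the geometric series formula — consecutive terms are not related by a fixed multiplier.


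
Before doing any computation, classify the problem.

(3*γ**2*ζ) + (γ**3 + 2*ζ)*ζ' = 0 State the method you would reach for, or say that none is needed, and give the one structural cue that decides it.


Method: the exact-equation method — checking ∂/∂ζ of 3*γ**2*ζ against ∂/∂γ of γ**3 + 2*ζ: they match — the equation is exact as it stands.


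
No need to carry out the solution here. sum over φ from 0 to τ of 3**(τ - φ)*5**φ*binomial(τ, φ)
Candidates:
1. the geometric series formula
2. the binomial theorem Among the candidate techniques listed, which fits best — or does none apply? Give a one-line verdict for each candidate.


Method: the binomial theorem — terms weighting binomial(τ, φ) against matched powers of 5 and 3 reassemble into (5 + 3)^τ by the binomial theorem.
- the geometric series formula — consecutive terms are not related by a fixed multiplier.
- the binomial theorem — applies; the problem has the shape this method handles.


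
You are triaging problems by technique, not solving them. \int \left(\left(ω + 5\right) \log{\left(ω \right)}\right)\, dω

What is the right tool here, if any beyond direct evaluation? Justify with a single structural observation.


Diagnosis: integration by parts — \log{\left(ω \right)} blocks direct integration but differentiates to something rational — parts with the polynomial factor ω + 5 as dv.


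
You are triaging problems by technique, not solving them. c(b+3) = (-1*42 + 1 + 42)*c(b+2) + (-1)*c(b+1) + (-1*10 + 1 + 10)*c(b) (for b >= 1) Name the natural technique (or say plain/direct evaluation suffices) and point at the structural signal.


Best approach: the characteristic-root method — every coefficient is a fixed number and the forcing is zero — substitute r^b and read off the root equation.


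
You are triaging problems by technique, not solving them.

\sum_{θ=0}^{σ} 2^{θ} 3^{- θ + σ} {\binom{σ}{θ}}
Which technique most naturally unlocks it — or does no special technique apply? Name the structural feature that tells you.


Verdict: the binomial theorem — the summand is term θ of a binomial expansion in 2 and 3; the whole sum is a single power.


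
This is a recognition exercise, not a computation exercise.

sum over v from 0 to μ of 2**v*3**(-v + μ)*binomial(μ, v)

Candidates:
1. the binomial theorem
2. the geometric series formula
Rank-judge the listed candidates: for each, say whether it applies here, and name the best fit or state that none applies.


Technique: the binomial theorem — the summand is term v of a binomial expansion in 2 and 3; the whole sum is a single power.
- the binomial theorem: applicable, and directly so.
- the geometric series formula: consecutive terms are not related by a fixed multiplier.


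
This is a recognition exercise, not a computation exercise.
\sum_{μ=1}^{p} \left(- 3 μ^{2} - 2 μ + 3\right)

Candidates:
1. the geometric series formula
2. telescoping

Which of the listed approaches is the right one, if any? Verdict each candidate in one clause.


Diagnosis: no special technique — this is bookkeeping, not technique: standard formulas for sums of constant-multiple powers of μ apply termwise.
- the geometric series formula: the ratio of consecutive terms depends on the index.
- telescoping — the summand is not presented as a shifted difference — a telescoping rewrite may exist, but the displayed structure does not offer one.


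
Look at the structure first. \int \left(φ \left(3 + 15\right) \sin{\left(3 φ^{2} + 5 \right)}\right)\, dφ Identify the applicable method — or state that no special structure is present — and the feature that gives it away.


Verdict: u-substitution — read it as f(3 φ^{2} + 5) times a constant multiple of d(3 φ^{2} + 5): one substitution, u = 3 φ^{2} + 5, finishes it.


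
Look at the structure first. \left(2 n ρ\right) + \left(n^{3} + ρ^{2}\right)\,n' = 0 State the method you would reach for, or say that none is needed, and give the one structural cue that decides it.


Verdict: the exact-equation method — take the mixed partials of 2 n ρ and n^{3} + ρ^{2}: they are equal, which certifies an exact differential.


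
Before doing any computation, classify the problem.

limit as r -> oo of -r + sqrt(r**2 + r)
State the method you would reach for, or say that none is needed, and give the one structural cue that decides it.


Diagnosis: conjugate multiplication — this difference gives up after one conjugate multiplication — the radical structure cancels against its conjugate.


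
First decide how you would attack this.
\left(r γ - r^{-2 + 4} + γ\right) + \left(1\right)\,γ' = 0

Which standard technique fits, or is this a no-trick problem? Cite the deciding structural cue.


Method: a linear integrating factor — the unknown enters only to the first power against a nonzero forcing term — the integrating-factor template applies directly.


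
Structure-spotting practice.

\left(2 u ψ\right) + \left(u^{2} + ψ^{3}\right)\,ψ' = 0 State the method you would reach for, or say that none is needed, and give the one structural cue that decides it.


Method: the exact-equation method — equality of cross partials is the green light — assemble the potential function term by term.


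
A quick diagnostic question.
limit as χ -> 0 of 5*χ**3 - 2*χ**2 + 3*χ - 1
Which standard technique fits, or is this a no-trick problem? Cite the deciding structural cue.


Technique: no special technique — the expression is continuous at 0 — substitute and evaluate; no indeterminate form appears.


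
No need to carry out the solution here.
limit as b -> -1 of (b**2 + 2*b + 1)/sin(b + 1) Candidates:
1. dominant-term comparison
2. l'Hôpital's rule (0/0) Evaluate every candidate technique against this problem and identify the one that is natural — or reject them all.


Technique: l'Hôpital's rule (0/0) — the 0/0 form at -1 is the signature situation for l'Hôpital's rule. A first-order expansion at the point is an equally standard path; the rule packages it.
- dominant-term comparison — this limit is not decided by comparing polynomial growth at infinity.
- l'Hôpital's rule (0/0) — yes — fits the structure here.


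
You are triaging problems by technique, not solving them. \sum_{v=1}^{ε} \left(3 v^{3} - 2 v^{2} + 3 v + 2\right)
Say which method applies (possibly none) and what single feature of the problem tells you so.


Best approach: no special technique — the summand is a plain polynomial in v (expanding first if it arrives factored); standard power-sum formulas evaluate it term by term.


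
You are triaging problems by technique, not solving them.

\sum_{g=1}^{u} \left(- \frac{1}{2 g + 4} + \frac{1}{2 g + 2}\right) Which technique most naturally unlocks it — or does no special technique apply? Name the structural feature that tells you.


Best approach: telescoping — difference-of-shifts structure (each term adds \frac{1}{2 g + 2}, then subtracts its one-index-advanced value, which the following term adds back) leaves only the first and last pieces standing.


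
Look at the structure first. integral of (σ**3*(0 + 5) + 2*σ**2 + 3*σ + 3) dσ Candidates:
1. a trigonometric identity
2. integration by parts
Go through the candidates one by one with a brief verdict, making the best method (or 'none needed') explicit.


Diagnosis: no special technique — nothing composite, nothing rational, nothing trigonometric — each constant-multiple power of σ integrates by the power rule alone.
- a trigonometric identity: with no trigonometric functions present, identity rewriting has no target.
- integration by parts — splitting off a factor buys nothing — the integrand integrates directly without parts.


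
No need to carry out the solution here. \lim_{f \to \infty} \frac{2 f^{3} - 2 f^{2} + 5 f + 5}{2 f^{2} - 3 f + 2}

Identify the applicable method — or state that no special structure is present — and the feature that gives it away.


Method: dominant-term comparison — divide by the highest power of f present: lower-order terms vanish and the dominant ratio remains. l'Hôpital's at-infinity variant applies to the expression viewed as a single quotient; the leading-term comparison is the direct route.


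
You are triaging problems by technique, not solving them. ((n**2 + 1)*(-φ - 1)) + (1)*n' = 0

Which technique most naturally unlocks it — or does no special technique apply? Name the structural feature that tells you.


Verdict: separation of variables — all dependence on the two variables factors apart, the defining separable shape.


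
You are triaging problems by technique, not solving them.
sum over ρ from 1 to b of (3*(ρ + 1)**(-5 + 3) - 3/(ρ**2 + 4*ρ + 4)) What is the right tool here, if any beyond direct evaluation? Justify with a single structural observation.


Technique: telescoping — spot the paired structure — each term adds 3*(ρ + 1)**(-5 + 3) and subtracts its successor value, which the next term restores: the definition of a telescoping chain.


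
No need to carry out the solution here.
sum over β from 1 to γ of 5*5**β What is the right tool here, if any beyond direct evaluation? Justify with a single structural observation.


Diagnosis: the geometric series formula — each summand is the previous one scaled by 5; that constant multiplier is itself the geometric structure.


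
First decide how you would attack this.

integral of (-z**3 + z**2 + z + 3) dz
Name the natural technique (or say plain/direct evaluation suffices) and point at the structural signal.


Best approach: no special technique — scan for structure and find none: constant multiples of powers of z, integrate directly.


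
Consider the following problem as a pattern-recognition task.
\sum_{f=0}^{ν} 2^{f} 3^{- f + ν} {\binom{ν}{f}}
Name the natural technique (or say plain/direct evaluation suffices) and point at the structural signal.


Technique: the binomial theorem — the summand is term f of a binomial expansion in 2 and 3; the whole sum is a single power.


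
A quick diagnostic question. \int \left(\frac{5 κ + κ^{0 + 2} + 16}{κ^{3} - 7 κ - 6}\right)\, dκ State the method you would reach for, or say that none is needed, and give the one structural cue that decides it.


Diagnosis: partial fractions — break κ^{3} - 7 κ - 6 into its roots and the integral splits into logarithm-sized bites.


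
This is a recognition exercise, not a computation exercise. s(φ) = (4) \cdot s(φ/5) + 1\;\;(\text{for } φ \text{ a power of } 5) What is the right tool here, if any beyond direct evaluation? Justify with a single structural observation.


Technique: the master substitution — treat m = log base 5 of φ as the new clock: one recursion step advances m by one while φ scales by 5.


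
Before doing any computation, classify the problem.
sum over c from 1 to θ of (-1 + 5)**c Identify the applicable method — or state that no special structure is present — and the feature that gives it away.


Diagnosis: the geometric series formula — consecutive terms stand in a fixed index-free ratio — the geometric sum formula closes it.


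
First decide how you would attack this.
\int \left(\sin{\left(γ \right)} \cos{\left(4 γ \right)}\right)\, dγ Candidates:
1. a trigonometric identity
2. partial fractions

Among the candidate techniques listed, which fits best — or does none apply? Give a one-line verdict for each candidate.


Best approach: a trigonometric identity — distinct frequencies under one product (\sin{\left(γ \right)} \cos{\left(4 γ \right)}): the product-to-sum identity is the systematic route to an integrable form.
- a trigonometric identity: applies; the problem has the shape this method handles.
- partial fractions — there is no rational-function structure to decompose.


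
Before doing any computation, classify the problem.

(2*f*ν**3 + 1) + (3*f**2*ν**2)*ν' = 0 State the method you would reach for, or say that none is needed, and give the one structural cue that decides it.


Method: the exact-equation method — take the mixed partials of 2*f*ν**3 + 1 and 3*f**2*ν**2: they are equal, which certifies an exact differential.


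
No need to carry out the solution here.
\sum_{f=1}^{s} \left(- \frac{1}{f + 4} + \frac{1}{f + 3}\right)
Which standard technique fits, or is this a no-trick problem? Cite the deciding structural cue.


Best approach: telescoping — consecutive terms evaluate one function at adjacent indices (\frac{1}{f + 3} is its current value): one term's tail is the next term's head, so the chain collapses.


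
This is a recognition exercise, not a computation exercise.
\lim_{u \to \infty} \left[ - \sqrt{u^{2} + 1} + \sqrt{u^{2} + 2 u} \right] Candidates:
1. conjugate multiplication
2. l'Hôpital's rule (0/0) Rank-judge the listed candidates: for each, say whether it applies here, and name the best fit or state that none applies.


Diagnosis: conjugate multiplication — divergence minus divergence hides a finite answer — expose it by pairing \sqrt{u^{2} + 2 u} - \sqrt{u^{2} + 1} with its conjugate.
- conjugate multiplication: applicable, and directly so.
- l'Hôpital's rule (0/0): substitution produces ∞ − ∞ rather than a vanishing quotient; the rule needs a 0/0 ratio to act on.


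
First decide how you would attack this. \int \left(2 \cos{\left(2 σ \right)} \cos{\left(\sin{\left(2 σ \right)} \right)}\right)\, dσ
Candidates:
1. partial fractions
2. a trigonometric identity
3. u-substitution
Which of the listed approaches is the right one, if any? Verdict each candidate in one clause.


Technique: u-substitution — the only nontrivial dependence routes through \sin{\left(2 σ \right)}, whose derivative supplies the leftover factor up to a constant multiple — u = \sin{\left(2 σ \right)} flattens it.
- partial fractions: the expression is not a ratio of polynomials that decomposes further.
- a trigonometric identity — no even trigonometric power and no product of distinct frequencies to rewrite.
- u-substitution: a fit — the right tool for this form.


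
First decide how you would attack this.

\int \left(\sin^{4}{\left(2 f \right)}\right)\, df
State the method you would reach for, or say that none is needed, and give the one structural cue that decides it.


Verdict: a trigonometric identity — \sin^{4}{\left(2 f \right)} carries an even exponent — trade it for double-angle cosines before integrating.


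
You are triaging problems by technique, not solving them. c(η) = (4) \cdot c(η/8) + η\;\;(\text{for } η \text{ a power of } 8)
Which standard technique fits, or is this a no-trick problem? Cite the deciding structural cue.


Verdict: the master substitution — treat m = log base 8 of η as the new clock: one recursion step advances m by one while η scales by 8.


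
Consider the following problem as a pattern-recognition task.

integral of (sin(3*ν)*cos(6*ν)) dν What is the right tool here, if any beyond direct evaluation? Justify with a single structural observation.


Technique: a trigonometric identity — two different frequencies multiply in sin(3*ν)*cos(6*ν); the product-to-sum formula separates them.


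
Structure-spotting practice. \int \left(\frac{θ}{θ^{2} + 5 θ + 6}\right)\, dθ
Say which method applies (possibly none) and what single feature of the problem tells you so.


Best approach: partial fractions — rational integrand, reducible denominator θ^{2} + 5 θ + 6: decompose first, integrate second.


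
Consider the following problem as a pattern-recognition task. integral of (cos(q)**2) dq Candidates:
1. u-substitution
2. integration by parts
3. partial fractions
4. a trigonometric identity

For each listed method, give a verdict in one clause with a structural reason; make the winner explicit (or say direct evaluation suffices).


Best approach: a trigonometric identity — the exponent on cos(q)**2 is even — the power-reduction identity is the standard preprocessing step.
- u-substitution — no subexpression of the integrand serves as a whole-integral substitution inner — individual terms may offer their own, but none carries its derivative as a factor of the full integrand; a working change of variable would have to be constructed from outside the expression.
- integration by parts: not the natural route: no polynomial-kernel product appears — a recursive parts reduction of the trigonometric product exists, but the identity rewrite is direct.
- partial fractions — there is no rational-function structure to decompose.
- a trigonometric identity: yes — fits the structure here.


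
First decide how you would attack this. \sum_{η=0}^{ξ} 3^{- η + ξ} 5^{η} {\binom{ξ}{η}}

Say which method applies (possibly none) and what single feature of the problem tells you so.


Technique: the binomial theorem — the binomial coefficients weight matched powers of 5 and 3, which is exactly the expansion of a binomial power.


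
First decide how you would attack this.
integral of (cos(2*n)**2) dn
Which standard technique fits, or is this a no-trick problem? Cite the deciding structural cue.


Verdict: a trigonometric identity — cos(2*n)**2 is the textbook power-reduction case — identities first, antiderivatives second.


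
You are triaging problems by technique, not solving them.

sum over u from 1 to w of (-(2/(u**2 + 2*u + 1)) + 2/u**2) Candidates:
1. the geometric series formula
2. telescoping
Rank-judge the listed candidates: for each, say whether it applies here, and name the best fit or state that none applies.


Verdict: telescoping — the piece each term subtracts is 2/u**2 advanced by one index, and it reappears with a plus sign leading the following term — the sum collapses to its boundary terms.
- the geometric series formula: consecutive terms are not related by a fixed multiplier.
- telescoping: yes, a natural case for it.


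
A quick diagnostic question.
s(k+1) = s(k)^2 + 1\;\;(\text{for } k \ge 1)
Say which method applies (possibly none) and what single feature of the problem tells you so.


Diagnosis: no special technique — this one you iterate or analyze qualitatively: the nonlinearity defeats linear solution methods.


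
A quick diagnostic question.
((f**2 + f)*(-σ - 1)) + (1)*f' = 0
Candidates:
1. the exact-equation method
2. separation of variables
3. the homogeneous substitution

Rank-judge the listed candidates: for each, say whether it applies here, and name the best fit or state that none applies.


Diagnosis: separation of variables — all dependence on the two variables factors apart, the defining separable shape. Rearranged, this also fits the Bernoulli template directly; separation reads the product structure as given.
- the exact-equation method: the cross partial derivatives disagree, so no single potential exists.
- separation of variables: yes — fits the structure here.
- the homogeneous substitution — solved for the derivative, the right side changes under joint scaling of the two variables.


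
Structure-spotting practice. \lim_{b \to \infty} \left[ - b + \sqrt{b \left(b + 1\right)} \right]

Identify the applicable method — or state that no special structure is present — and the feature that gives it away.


Best approach: conjugate multiplication — divergence minus divergence hides a finite answer — expose it by pairing \sqrt{b \left(b + 1\right)} - b with its conjugate.


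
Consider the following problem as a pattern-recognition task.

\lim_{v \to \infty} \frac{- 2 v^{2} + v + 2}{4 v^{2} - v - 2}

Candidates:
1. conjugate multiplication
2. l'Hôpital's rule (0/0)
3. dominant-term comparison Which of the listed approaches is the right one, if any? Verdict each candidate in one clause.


Diagnosis: dominant-term comparison — growth-rate triage: the leading powers of v decide the limit, everything else is noise.
- conjugate multiplication — there are no radicals in tension whose conjugate would simplify matters.
- l'Hôpital's rule (0/0): as a single quotient the expression runs to ∞/∞ at the limit point — an at-infinity form of the rule would apply, though the leading-growth comparison is the direct reading.
- dominant-term comparison — yes — fits the structure here.


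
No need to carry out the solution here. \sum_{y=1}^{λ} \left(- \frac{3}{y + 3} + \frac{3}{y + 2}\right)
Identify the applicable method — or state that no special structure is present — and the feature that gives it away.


Verdict: telescoping — difference-of-shifts structure (each term adds \frac{3}{y + 2}, then subtracts its one-index-advanced value, which the following term adds back) leaves only the first and last pieces standing.


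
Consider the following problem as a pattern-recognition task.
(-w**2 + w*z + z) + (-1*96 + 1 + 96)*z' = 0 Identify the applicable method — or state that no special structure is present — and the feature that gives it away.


Best approach: a linear integrating factor — linear in the unknown with genuine forcing: multiply through by the exponential of the integrated coefficient and the left side closes into one derivative.


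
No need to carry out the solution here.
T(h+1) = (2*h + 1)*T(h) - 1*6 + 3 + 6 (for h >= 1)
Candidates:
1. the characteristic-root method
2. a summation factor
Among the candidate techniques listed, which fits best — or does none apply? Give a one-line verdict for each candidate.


Diagnosis: a summation factor — normalize by the running product of 2*h + 1: the left side becomes a difference, and differences sum.
- the characteristic-root method: an index-dependent weight blocks the pure exponential ansatz.
- a summation factor: applies; the problem has the shape this method handles.


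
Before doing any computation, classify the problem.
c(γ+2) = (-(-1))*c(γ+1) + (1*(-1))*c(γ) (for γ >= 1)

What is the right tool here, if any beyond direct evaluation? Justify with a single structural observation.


Diagnosis: the characteristic-root method — try a geometric ansatz r^γ: constant coefficients turn the recurrence into one polynomial equation in r.


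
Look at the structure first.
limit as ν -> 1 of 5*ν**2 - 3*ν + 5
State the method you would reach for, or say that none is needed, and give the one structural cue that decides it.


Method: no special technique — the function is continuous at 1; evaluation is itself the limit, no machinery required.


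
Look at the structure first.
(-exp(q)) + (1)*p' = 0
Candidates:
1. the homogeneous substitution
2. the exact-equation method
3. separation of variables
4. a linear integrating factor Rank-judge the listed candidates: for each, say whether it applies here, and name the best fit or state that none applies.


Diagnosis: no special technique — the slope is a pure function of q; integrate both sides and be done.
- the homogeneous substitution — the slope changes under joint rescaling, failing the degree-zero test.
- the exact-equation method: no dependence on the unknown anywhere: exactness is a label without content here.
- separation of variables — any separation here is vacuous (nothing depends on the unknown); direct integration is the honest label.
- a linear integrating factor: with the unknown absent the integrating factor is a formality; direct integration is the working structure.


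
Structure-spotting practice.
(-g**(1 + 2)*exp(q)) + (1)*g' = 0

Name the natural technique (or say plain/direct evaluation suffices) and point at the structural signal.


Diagnosis: separation of variables — separating collects all g-dependence with the derivative and leaves all q-dependence opposite: variables separate.


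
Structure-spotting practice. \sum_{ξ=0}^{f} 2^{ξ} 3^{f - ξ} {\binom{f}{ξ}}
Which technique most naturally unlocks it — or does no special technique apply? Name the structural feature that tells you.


Diagnosis: the binomial theorem — the binomial coefficients weight matched powers of 2 and 3, which is exactly the expansion of a binomial power.


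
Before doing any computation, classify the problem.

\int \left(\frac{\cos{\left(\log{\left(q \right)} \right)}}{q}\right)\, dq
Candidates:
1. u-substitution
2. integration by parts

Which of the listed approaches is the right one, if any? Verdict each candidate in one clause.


Verdict: u-substitution — read it as f(\log{\left(q \right)}) times a constant multiple of d(\log{\left(q \right)}): one substitution, u = \log{\left(q \right)}, finishes it.
- u-substitution: yes, a natural case for it.
- integration by parts — the integrand does not split as a nonconstant polynomial times an exp, sine, cosine of a linear argument, or logarithm — no polynomial-kernel parts product to differentiate one side of.


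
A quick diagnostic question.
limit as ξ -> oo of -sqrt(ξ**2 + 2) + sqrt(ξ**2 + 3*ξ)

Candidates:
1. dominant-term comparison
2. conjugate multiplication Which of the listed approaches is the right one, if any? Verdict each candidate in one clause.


Verdict: conjugate multiplication — turning the difference into a conjugate-rationalized ratio makes the limit readable.
- dominant-term comparison: no ranking of term growth rates resolves the limit here.
- conjugate multiplication — applicable, and directly so.


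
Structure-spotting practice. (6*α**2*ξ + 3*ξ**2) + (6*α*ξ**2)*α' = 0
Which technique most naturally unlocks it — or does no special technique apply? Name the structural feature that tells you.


Method: the exact-equation method — checking ∂/∂α of 6*α**2*ξ + 3*ξ**2 against ∂/∂ξ of 6*α*ξ**2: they match — the equation is exact as it stands.


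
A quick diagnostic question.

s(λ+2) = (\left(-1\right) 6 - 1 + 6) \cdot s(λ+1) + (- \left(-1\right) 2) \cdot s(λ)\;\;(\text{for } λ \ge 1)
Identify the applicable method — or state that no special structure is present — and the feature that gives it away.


Verdict: the characteristic-root method — constant coefficients and linearity mean the ansatz r^λ reduces it to solving the characteristic polynomial.


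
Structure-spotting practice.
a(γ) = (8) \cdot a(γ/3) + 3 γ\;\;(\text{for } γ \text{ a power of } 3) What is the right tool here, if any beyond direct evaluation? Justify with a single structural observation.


Technique: the master substitution — the argument shrinks by the factor 3, so measure the index on a logarithmic scale and the recursion becomes a shift.


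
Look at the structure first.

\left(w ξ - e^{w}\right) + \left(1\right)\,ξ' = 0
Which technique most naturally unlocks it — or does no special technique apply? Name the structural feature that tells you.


Best approach: a linear integrating factor — ξ enters only linearly with coefficient w; multiply by exp of the integral of w and the left side becomes one derivative.


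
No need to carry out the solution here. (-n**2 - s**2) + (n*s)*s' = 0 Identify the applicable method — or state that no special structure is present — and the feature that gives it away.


Method: the homogeneous substitution — solved for the derivative, the right side is unchanged under scaling n and s together — it depends only on the ratio s/n, so substitute a single ratio variable. Rearranged, this also fits the Bernoulli template directly; the homogeneous substitution reads the structure without the rearrangement.


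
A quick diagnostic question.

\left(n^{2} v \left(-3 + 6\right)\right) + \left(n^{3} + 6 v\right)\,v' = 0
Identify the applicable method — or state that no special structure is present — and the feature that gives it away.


Method: the exact-equation method — because the two cross partials coincide, the form is conservative as written — recover its potential in (n, v).


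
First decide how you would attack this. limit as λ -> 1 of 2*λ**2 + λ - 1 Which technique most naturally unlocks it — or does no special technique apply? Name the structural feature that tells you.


Diagnosis: no special technique — no vanishing denominator and no indeterminate clash at the point — evaluation is immediate.


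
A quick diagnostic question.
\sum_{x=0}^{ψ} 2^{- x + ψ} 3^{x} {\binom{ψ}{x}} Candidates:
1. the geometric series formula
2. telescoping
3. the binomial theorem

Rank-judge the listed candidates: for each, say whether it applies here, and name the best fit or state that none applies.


Technique: the binomial theorem — the binomial coefficients weight matched powers of 3 and 2, which is exactly the expansion of a binomial power.
- the geometric series formula: no single multiplier carries one term to the next throughout the sum.
- telescoping — writing out consecutive terms as given produces no pairwise cancellation.
- the binomial theorem — yes, a natural case for it.


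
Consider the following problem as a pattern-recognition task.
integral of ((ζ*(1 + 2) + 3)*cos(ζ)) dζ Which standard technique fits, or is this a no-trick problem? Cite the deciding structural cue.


Best approach: integration by parts — a polynomial factor (ζ*(1 + 2) + 3) multiplies cos(ζ); differentiating (ζ*(1 + 2) + 3) lowers its degree while cos(ζ) integrates cleanly, so parts wins.
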